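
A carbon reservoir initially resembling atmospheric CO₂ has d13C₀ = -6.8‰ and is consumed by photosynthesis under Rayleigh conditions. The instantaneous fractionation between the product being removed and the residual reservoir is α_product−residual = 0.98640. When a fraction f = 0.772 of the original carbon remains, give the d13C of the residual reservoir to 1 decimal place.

Rayleigh residual: δ_res = (δ₀ + 1000)·f^(α−1) − 1000
α − 1 = -0.01360
f^(α−1) = 0.772^(-0.01360) = 1.003525
δ_res = (-6.8 + 1000) × 1.003525 − 1000 = 996.702 − 1000 = -3.30‰

-3.3‰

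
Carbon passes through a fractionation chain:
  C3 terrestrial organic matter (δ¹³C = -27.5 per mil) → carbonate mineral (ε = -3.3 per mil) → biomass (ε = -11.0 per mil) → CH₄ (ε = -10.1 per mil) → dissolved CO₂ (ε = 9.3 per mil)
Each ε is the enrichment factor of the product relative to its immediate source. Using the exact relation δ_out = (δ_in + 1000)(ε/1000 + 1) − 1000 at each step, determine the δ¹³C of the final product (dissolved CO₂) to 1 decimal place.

step 1: δ = (-27.50 + 1000)·(-3.3/1000 + 1) − 1000 = -30.71 per mil
step 2: δ = (-30.71 + 1000)·(-11.0/1000 + 1) − 1000 = -41.37 per mil
step 3: δ = (-41.37 + 1000)·(-10.1/1000 + 1) − 1000 = -51.05 per mil
step 4: δ = (-51.05 + 1000)·(9.3/1000 + 1) − 1000 = -42.23 per mil

-42.2 per mil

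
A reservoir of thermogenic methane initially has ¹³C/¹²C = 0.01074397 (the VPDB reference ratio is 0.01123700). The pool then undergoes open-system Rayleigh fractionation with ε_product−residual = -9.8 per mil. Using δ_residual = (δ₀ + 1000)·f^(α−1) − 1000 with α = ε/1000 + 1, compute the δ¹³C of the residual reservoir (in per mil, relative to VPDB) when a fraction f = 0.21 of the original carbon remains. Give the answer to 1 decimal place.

δ₀ = (0.01074397/0.01123700 − 1)×1000 = (0.956124 − 1)×1000 = -43.876 per mil
α − 1 = ε/1000 = -0.0098
f^(α−1) = 0.21^(-0.0098) = 1.015412
δ_res = (-43.876 + 1000) × 1.015412 − 1000 = 970.860 − 1000 = -29.14 per mil

-29.1 per mil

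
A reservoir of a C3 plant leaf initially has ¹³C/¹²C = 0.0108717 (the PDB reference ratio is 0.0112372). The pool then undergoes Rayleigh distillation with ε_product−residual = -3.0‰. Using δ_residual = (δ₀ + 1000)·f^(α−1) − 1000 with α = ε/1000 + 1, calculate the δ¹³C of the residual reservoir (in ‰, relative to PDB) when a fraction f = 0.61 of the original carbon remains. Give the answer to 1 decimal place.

δ₀ = (0.0108717/0.0112372 − 1)×1000 = (0.967474 − 1)×1000 = -32.526‰
α − 1 = ε/1000 = -0.0030
f^(α−1) = 0.61^(-0.0030) = 1.001484
δ_res = (-32.526 + 1000) × 1.001484 − 1000 = 968.910 − 1000 = -31.09‰

-31.1‰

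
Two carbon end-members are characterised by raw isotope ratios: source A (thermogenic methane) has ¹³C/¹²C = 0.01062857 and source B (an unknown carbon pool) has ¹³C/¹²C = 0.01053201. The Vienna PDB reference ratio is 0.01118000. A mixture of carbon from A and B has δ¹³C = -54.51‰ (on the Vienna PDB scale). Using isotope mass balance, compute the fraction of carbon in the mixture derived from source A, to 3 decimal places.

δ_A = (0.01062857/0.01118000 − 1)×1000 = (0.950677 − 1)×1000 = -49.323‰
δ_B = (0.01053201/0.01118000 − 1)×1000 = (0.942040 − 1)×1000 = -57.960‰
f_A = (δ_mix − δ_B)/(δ_A − δ_B) = (-54.51 − (-57.960))/(-49.323 − (-57.960))
f_A = 3.450 / 8.637 = 0.3994

0.399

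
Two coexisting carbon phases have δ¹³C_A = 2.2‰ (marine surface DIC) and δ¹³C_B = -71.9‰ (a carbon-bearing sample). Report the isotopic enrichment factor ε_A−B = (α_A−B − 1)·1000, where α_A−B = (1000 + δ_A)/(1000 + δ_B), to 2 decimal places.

α_A−B = (1000 + 2.2) / (1000 + -71.9) = 1002.2 / 928.1 = 1.079841
ε_A−B = (1.079841 − 1) × 1000 = 79.841‰
(The approximation ε ≈ δ_A − δ_B would give 74.1‰.)

79.84‰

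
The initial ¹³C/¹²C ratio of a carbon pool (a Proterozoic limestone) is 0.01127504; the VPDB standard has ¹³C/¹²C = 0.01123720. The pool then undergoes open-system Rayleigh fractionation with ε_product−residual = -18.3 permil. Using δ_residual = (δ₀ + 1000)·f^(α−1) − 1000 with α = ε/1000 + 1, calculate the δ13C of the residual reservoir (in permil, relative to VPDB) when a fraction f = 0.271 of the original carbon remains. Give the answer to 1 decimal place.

27.6 permil

δ₀ = (0.01127504/0.01123720 − 1)×1000 = (1.003367 − 1)×1000 = 3.367 permil
α − 1 = ε/1000 = -0.0183
f^(α−1) = 0.271^(-0.0183) = 1.024181
δ_res = (3.367 + 1000) × 1.024181 − 1000 = 1027.630 − 1000 = 27.63 permil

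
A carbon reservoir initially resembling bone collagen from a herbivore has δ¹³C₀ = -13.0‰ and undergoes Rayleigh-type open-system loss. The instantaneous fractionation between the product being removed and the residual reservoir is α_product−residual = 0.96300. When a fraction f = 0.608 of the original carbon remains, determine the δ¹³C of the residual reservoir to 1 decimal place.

Rayleigh residual: δ_res = (δ₀ + 1000)·f^(α−1) − 1000
α − 1 = -0.03700
f^(α−1) = 0.608^(-0.03700) = 1.018581
δ_res = (-13.0 + 1000) × 1.018581 − 1000 = 1005.339 − 1000 = 5.34‰

5.3‰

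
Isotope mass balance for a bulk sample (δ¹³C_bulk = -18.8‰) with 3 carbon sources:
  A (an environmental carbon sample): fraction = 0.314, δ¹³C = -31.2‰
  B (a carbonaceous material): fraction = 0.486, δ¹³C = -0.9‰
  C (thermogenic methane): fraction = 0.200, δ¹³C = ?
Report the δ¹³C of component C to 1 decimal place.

-42.8‰

Isotope mass balance: δ_bulk = Σ fᵢ·δᵢ.
-18.8 = 0.314×(-31.2) + 0.486×(-0.9) + 0.200×δ_C
0.200·δ_C = -18.8 − (-10.234) = -8.566
δ_C = -8.566 / 0.200 = -42.83‰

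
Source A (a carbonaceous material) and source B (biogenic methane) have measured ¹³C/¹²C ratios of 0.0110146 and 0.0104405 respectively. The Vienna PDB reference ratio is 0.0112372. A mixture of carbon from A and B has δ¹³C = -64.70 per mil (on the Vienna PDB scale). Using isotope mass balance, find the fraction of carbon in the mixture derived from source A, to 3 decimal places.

0.121

δ_A = (0.0110146/0.0112372 − 1)×1000 = (0.980191 − 1)×1000 = -19.809 per mil
δ_B = (0.0104405/0.0112372 − 1)×1000 = (0.929102 − 1)×1000 = -70.898 per mil
f_A = (δ_mix − δ_B)/(δ_A − δ_B) = (-64.70 − (-70.898))/(-19.809 − (-70.898))
f_A = 6.198 / 51.089 = 0.1213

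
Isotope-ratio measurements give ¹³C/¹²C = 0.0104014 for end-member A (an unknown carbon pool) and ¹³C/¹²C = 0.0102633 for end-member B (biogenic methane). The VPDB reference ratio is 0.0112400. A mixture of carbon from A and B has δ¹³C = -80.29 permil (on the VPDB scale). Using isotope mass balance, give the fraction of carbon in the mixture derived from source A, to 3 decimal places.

0.538

δ_A = (0.0104014/0.0112400 − 1)×1000 = (0.925391 − 1)×1000 = -74.609 permil
δ_B = (0.0102633/0.0112400 − 1)×1000 = (0.913105 − 1)×1000 = -86.895 permil
f_A = (δ_mix − δ_B)/(δ_A − δ_B) = (-80.29 − (-86.895))/(-74.609 − (-86.895))
f_A = 6.605 / 12.286 = 0.5376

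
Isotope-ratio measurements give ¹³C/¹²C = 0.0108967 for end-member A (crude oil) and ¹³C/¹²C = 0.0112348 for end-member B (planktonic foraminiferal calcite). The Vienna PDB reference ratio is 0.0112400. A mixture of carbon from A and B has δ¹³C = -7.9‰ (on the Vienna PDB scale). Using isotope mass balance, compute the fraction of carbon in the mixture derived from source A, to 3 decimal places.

0.247

δ_A = (0.0108967/0.0112400 − 1)×1000 = (0.969457 − 1)×1000 = -30.543‰
δ_B = (0.0112348/0.0112400 − 1)×1000 = (0.999537 − 1)×1000 = -0.463‰
f_A = (δ_mix − δ_B)/(δ_A − δ_B) = (-7.9 − (-0.463))/(-30.543 − (-0.463))
f_A = -7.437 / -30.080 = 0.2473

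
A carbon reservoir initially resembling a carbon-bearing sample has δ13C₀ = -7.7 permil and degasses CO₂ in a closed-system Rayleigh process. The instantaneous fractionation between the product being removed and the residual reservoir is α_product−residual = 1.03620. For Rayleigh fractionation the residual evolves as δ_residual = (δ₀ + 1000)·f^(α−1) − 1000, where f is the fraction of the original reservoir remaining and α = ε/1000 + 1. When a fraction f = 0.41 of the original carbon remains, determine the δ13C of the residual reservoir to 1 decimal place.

-39.2 permil

Rayleigh residual: δ_res = (δ₀ + 1000)·f^(α−1) − 1000
α − 1 = 0.03620
f^(α−1) = 0.41^(0.03620) = 0.968239
δ_res = (-7.7 + 1000) × 0.968239 − 1000 = 960.784 − 1000 = -39.22 permil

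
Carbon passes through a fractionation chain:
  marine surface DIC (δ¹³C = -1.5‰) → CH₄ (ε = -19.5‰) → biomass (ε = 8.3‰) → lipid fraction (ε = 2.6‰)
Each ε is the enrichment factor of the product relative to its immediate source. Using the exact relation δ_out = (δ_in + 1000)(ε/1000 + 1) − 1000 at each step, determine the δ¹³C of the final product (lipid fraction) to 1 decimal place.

step 1: δ = (-1.50 + 1000)·(-19.5/1000 + 1) − 1000 = -20.97‰
step 2: δ = (-20.97 + 1000)·(8.3/1000 + 1) − 1000 = -12.84‰
step 3: δ = (-12.84 + 1000)·(2.6/1000 + 1) − 1000 = -10.28‰

-10.3‰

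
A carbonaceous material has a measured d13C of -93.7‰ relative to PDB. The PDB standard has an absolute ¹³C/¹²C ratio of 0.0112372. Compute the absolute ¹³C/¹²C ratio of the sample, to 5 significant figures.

R_sample = R_standard × (d13C/1000 + 1)
R_sample = 0.0112372 × (-93.7/1000 + 1) = 0.0112372 × 0.906300
R_sample = 0.0101843

0.010184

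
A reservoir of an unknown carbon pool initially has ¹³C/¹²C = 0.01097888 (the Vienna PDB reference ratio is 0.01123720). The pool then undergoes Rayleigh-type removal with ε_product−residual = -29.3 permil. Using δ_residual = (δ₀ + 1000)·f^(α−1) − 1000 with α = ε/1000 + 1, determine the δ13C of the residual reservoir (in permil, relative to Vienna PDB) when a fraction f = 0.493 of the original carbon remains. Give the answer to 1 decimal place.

δ₀ = (0.01097888/0.01123720 − 1)×1000 = (0.977012 − 1)×1000 = -22.988 permil
α − 1 = ε/1000 = -0.0293
f^(α−1) = 0.493^(-0.0293) = 1.020939
δ_res = (-22.988 + 1000) × 1.020939 − 1000 = 997.469 − 1000 = -2.53 permil

-2.5 permil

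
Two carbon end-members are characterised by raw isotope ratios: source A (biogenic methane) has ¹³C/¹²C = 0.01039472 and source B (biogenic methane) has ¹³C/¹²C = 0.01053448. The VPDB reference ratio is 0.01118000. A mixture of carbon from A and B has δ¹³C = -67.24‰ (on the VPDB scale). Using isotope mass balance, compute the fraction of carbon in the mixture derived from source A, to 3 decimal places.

δ_A = (0.01039472/0.01118000 − 1)×1000 = (0.929760 − 1)×1000 = -70.240‰
δ_B = (0.01053448/0.01118000 − 1)×1000 = (0.942261 − 1)×1000 = -57.739‰
f_A = (δ_mix − δ_B)/(δ_A − δ_B) = (-67.24 − (-57.739))/(-70.240 − (-57.739))
f_A = -9.501 / -12.501 = 0.7600

0.760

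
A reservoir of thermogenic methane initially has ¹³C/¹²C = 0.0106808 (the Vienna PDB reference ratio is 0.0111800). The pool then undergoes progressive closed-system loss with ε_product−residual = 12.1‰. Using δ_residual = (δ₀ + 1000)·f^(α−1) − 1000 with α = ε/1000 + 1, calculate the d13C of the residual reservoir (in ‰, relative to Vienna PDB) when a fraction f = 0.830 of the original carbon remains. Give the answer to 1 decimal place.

-46.8‰

δ₀ = (0.0106808/0.0111800 − 1)×1000 = (0.955349 − 1)×1000 = -44.651‰
α − 1 = ε/1000 = 0.0121
f^(α−1) = 0.830^(0.0121) = 0.997748
δ_res = (-44.651 + 1000) × 0.997748 − 1000 = 953.197 − 1000 = -46.80‰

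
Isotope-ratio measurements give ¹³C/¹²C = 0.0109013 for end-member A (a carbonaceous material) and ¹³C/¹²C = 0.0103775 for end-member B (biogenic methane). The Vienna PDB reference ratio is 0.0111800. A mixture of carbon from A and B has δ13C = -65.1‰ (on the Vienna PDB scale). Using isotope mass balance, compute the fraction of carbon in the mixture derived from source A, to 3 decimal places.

0.143

δ_A = (0.0109013/0.0111800 − 1)×1000 = (0.975072 − 1)×1000 = -24.928‰
δ_B = (0.0103775/0.0111800 − 1)×1000 = (0.928220 − 1)×1000 = -71.780‰
f_A = (δ_mix − δ_B)/(δ_A − δ_B) = (-65.1 − (-71.780))/(-24.928 − (-71.780))
f_A = 6.680 / 46.852 = 0.1426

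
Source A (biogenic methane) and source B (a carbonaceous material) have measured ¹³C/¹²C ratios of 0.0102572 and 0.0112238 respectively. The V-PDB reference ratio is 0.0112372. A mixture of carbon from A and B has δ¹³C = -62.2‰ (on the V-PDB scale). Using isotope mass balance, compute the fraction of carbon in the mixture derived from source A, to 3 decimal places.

0.709

δ_A = (0.0102572/0.0112372 − 1)×1000 = (0.912790 − 1)×1000 = -87.210‰
δ_B = (0.0112238/0.0112372 − 1)×1000 = (0.998808 − 1)×1000 = -1.192‰
f_A = (δ_mix − δ_B)/(δ_A − δ_B) = (-62.2 − (-1.192))/(-87.210 − (-1.192))
f_A = -61.008 / -86.018 = 0.7092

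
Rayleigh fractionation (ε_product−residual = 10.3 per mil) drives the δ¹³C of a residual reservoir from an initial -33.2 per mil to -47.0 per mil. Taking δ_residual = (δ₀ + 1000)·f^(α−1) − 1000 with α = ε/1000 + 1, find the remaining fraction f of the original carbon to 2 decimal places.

0.25

α − 1 = ε/1000 = 0.0103
(δ_res + 1000)/(δ₀ + 1000) = (-47.0 + 1000)/(-33.2 + 1000) = 953.0/966.8 = 0.985726
f = 0.985726^(1/0.0103) = exp(ln(0.985726)/0.0103) = exp(-0.01438/0.0103)
f = exp(-1.3958) = 0.2476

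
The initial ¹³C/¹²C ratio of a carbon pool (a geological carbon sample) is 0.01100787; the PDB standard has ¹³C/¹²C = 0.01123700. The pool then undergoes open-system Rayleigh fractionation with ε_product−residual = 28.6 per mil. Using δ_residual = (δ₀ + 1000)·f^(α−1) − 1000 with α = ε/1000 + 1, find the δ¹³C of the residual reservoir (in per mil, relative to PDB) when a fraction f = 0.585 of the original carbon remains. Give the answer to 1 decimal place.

-35.3 per mil

δ₀ = (0.01100787/0.01123700 − 1)×1000 = (0.979609 − 1)×1000 = -20.391 per mil
α − 1 = ε/1000 = 0.0286
f^(α−1) = 0.585^(0.0286) = 0.984783
δ_res = (-20.391 + 1000) × 0.984783 − 1000 = 964.703 − 1000 = -35.30 per mil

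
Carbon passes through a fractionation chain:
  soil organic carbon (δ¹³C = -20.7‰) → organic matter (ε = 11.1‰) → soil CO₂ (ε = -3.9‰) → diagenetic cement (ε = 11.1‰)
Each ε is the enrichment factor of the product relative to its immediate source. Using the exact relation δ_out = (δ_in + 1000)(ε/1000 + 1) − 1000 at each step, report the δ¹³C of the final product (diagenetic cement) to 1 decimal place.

-2.7‰

step 1: δ = (-20.70 + 1000)·(11.1/1000 + 1) − 1000 = -9.83‰
step 2: δ = (-9.83 + 1000)·(-3.9/1000 + 1) − 1000 = -13.69‰
step 3: δ = (-13.69 + 1000)·(11.1/1000 + 1) − 1000 = -2.74‰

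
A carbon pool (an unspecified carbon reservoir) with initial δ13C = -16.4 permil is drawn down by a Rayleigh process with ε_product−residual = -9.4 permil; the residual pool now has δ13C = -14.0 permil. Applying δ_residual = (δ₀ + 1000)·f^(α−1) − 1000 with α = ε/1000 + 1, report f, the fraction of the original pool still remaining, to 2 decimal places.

α − 1 = ε/1000 = -0.0094
(δ_res + 1000)/(δ₀ + 1000) = (-14.0 + 1000)/(-16.4 + 1000) = 986.0/983.6 = 1.002440
f = 1.002440^(1/-0.0094) = exp(ln(1.002440)/-0.0094) = exp(0.00244/-0.0094)
f = exp(-0.2593) = 0.7716

0.77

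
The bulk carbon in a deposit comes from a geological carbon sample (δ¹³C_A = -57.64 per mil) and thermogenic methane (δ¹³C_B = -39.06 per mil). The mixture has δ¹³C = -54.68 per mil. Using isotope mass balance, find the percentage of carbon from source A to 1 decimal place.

84.1%

δ_mix = f_A·δ_A + (1 − f_A)·δ_B  ⇒  f_A = (δ_mix − δ_B)/(δ_A − δ_B)
f_A = (-54.68 − (-39.06)) / (-57.64 − (-39.06))
f_A = -15.62 / -18.58 = 0.8407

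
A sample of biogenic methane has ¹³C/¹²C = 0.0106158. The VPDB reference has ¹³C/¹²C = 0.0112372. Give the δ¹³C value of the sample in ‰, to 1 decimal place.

δ¹³C = (R_sample / R_standard − 1) × 1000
R_sample / R_standard = 0.0106158 / 0.0112372 = 0.944702
δ¹³C = (0.944702 − 1) × 1000 = -55.30‰

-55.3‰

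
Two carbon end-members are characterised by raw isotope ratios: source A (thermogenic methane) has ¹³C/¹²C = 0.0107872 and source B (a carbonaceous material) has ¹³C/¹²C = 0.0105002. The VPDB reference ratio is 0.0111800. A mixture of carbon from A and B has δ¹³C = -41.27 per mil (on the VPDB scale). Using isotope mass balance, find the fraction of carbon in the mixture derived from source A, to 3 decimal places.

δ_A = (0.0107872/0.0111800 − 1)×1000 = (0.964866 − 1)×1000 = -35.134 per mil
δ_B = (0.0105002/0.0111800 − 1)×1000 = (0.939195 − 1)×1000 = -60.805 per mil
f_A = (δ_mix − δ_B)/(δ_A − δ_B) = (-41.27 − (-60.805))/(-35.134 − (-60.805))
f_A = 19.535 / 25.671 = 0.7610

0.761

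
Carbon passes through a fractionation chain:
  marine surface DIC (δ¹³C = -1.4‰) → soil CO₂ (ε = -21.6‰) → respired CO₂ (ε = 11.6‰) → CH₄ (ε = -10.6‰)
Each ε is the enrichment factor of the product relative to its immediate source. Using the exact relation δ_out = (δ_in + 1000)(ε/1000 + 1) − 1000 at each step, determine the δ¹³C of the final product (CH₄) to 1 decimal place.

step 1: δ = (-1.40 + 1000)·(-21.6/1000 + 1) − 1000 = -22.97‰
step 2: δ = (-22.97 + 1000)·(11.6/1000 + 1) − 1000 = -11.64‰
step 3: δ = (-11.64 + 1000)·(-10.6/1000 + 1) − 1000 = -22.11‰

-22.1‰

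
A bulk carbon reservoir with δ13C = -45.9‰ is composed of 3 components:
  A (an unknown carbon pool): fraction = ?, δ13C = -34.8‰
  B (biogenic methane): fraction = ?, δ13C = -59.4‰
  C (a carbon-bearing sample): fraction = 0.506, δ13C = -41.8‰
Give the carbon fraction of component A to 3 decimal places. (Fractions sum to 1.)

0.187

Let f_A and f_B be the unknown fractions; fractions sum to 1 so f_A + f_B = 0.494.
Mass balance: Σ fᵢ·δᵢ = δ_bulk ⇒ f_A·(-34.8) + f_B·(-59.4) = -45.9 − (-21.151) = -24.749
Substitute f_B = 0.494 − f_A:
f_A·(-34.8 − -59.4) = -24.749 − 0.494×(-59.4) = 4.594
f_A = 4.594 / 24.6 = 0.1868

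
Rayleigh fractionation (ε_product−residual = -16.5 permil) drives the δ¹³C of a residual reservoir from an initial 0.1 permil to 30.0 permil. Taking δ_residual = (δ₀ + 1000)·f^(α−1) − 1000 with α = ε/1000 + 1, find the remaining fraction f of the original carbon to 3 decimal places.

0.168

α − 1 = ε/1000 = -0.0165
(δ_res + 1000)/(δ₀ + 1000) = (30.0 + 1000)/(0.1 + 1000) = 1030.0/1000.1 = 1.029897
f = 1.029897^(1/-0.0165) = exp(ln(1.029897)/-0.0165) = exp(0.02946/-0.0165)
f = exp(-1.7854) = 0.1677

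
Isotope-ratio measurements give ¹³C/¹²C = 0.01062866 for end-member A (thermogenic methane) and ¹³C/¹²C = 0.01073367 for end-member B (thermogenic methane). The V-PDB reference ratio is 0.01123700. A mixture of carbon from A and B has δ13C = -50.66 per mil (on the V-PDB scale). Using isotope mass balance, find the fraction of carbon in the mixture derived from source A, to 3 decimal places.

δ_A = (0.01062866/0.01123700 − 1)×1000 = (0.945863 − 1)×1000 = -54.137 per mil
δ_B = (0.01073367/0.01123700 − 1)×1000 = (0.955208 − 1)×1000 = -44.792 per mil
f_A = (δ_mix − δ_B)/(δ_A − δ_B) = (-50.66 − (-44.792))/(-54.137 − (-44.792))
f_A = -5.868 / -9.345 = 0.6279

0.628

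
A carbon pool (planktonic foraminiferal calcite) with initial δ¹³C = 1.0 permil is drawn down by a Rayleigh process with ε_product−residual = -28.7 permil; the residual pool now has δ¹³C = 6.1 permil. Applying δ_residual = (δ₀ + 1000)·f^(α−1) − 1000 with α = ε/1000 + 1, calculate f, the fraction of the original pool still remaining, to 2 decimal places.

α − 1 = ε/1000 = -0.0287
(δ_res + 1000)/(δ₀ + 1000) = (6.1 + 1000)/(1.0 + 1000) = 1006.1/1001.0 = 1.005095
f = 1.005095^(1/-0.0287) = exp(ln(1.005095)/-0.0287) = exp(0.00508/-0.0287)
f = exp(-0.1771) = 0.8377

0.84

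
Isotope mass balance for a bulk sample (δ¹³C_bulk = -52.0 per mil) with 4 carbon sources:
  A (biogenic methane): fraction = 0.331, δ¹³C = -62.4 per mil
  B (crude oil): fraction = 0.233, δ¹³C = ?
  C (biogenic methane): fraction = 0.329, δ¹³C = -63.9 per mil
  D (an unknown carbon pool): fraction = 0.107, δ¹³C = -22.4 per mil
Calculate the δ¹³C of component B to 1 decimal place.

-34.0 per mil

Isotope mass balance: δ_bulk = Σ fᵢ·δᵢ.
-52.0 = 0.331×(-62.4) + 0.233×δ_B + 0.329×(-63.9) + 0.107×(-22.4)
0.233·δ_B = -52.0 − (-44.074) = -7.926
δ_B = -7.926 / 0.233 = -34.02 per mil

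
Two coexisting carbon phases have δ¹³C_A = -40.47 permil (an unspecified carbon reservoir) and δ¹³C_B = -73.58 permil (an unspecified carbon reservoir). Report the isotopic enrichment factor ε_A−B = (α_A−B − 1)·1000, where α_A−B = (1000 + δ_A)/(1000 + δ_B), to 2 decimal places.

35.74 permil

α_A−B = (1000 + -40.47) / (1000 + -73.58) = 959.53 / 926.42 = 1.035740
ε_A−B = (1.035740 − 1) × 1000 = 35.740 permil
(The approximation ε ≈ δ_A − δ_B would give 33.11 permil.)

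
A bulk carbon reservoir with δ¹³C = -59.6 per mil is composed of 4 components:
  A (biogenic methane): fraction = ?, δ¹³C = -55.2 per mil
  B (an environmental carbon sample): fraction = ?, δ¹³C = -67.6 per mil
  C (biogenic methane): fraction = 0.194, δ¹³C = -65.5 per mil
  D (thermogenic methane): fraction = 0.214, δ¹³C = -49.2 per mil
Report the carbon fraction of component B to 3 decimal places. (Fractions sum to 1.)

Let f_B and f_A be the unknown fractions; fractions sum to 1 so f_B + f_A = 0.592.
Mass balance: Σ fᵢ·δᵢ = δ_bulk ⇒ f_B·(-67.6) + f_A·(-55.2) = -59.6 − (-23.236) = -36.364
Substitute f_A = 0.592 − f_B:
f_B·(-67.6 − -55.2) = -36.364 − 0.592×(-55.2) = -3.686
f_B = -3.686 / -12.4 = 0.2972

0.297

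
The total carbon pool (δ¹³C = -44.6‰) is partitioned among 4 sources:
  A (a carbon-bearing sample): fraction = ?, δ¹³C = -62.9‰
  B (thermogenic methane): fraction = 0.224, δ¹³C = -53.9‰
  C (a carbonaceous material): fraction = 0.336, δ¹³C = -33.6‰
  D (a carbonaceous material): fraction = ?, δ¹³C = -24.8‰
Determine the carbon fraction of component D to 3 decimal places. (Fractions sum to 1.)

Let f_D and f_A be the unknown fractions; fractions sum to 1 so f_D + f_A = 0.440.
Mass balance: Σ fᵢ·δᵢ = δ_bulk ⇒ f_D·(-24.8) + f_A·(-62.9) = -44.6 − (-23.363) = -21.237
Substitute f_A = 0.440 − f_D:
f_D·(-24.8 − -62.9) = -21.237 − 0.440×(-62.9) = 6.439
f_D = 6.439 / 38.1 = 0.1690

0.169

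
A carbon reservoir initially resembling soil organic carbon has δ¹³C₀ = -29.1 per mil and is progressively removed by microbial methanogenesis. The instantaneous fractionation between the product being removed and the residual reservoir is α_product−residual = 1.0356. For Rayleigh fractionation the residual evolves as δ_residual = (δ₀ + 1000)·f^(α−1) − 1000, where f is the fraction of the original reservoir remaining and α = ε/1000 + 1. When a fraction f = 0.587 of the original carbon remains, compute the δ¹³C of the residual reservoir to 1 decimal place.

-47.3 per mil

Rayleigh residual: δ_res = (δ₀ + 1000)·f^(α−1) − 1000
α − 1 = 0.03560
f^(α−1) = 0.587^(0.03560) = 0.981214
δ_res = (-29.1 + 1000) × 0.981214 − 1000 = 952.660 − 1000 = -47.34 per mil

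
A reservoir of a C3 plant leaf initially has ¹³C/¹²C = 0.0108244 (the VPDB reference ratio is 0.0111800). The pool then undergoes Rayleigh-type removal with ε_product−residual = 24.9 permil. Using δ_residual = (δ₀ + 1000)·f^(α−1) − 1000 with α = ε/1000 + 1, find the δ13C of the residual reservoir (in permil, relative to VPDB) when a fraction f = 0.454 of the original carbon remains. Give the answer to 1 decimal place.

-50.7 permil

δ₀ = (0.0108244/0.0111800 − 1)×1000 = (0.968193 − 1)×1000 = -31.807 permil
α − 1 = ε/1000 = 0.0249
f^(α−1) = 0.454^(0.0249) = 0.980530
δ_res = (-31.807 + 1000) × 0.980530 − 1000 = 949.342 − 1000 = -50.66 permil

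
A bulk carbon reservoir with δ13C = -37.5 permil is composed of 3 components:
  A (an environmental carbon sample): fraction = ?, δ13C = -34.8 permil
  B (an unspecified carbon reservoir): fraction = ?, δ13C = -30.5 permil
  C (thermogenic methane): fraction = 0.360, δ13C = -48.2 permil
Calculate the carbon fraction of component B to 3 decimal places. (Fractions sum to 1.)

Let f_B and f_A be the unknown fractions; fractions sum to 1 so f_B + f_A = 0.640.
Mass balance: Σ fᵢ·δᵢ = δ_bulk ⇒ f_B·(-30.5) + f_A·(-34.8) = -37.5 − (-17.352) = -20.148
Substitute f_A = 0.640 − f_B:
f_B·(-30.5 − -34.8) = -20.148 − 0.640×(-34.8) = 2.124
f_B = 2.124 / 4.3 = 0.4940

0.494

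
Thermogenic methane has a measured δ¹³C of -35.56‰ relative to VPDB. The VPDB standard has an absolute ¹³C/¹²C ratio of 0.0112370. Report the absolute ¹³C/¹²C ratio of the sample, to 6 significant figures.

R_sample = R_standard × (δ¹³C/1000 + 1)
R_sample = 0.0112370 × (-35.56/1000 + 1) = 0.0112370 × 0.964440
R_sample = 0.0108374

0.0108374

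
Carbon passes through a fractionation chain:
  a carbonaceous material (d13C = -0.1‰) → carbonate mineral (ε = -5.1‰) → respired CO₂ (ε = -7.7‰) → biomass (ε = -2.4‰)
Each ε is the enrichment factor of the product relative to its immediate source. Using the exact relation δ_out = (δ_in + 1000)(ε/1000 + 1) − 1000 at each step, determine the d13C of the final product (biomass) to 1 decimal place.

-15.2‰

step 1: δ = (-0.10 + 1000)·(-5.1/1000 + 1) − 1000 = -5.20‰
step 2: δ = (-5.20 + 1000)·(-7.7/1000 + 1) − 1000 = -12.86‰
step 3: δ = (-12.86 + 1000)·(-2.4/1000 + 1) − 1000 = -15.23‰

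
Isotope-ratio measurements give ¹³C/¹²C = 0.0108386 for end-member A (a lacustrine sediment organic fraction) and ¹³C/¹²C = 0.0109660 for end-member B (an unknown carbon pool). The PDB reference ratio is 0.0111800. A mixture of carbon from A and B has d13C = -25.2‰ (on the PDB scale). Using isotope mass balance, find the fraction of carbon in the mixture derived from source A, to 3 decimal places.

δ_A = (0.0108386/0.0111800 − 1)×1000 = (0.969463 − 1)×1000 = -30.537‰
δ_B = (0.0109660/0.0111800 − 1)×1000 = (0.980859 − 1)×1000 = -19.141‰
f_A = (δ_mix − δ_B)/(δ_A − δ_B) = (-25.2 − (-19.141))/(-30.537 − (-19.141))
f_A = -6.059 / -11.395 = 0.5317

0.532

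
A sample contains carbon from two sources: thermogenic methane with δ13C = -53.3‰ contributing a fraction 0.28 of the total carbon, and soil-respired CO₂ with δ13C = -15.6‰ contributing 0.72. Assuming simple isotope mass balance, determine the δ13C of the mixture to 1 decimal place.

-26.2‰

δ_mix = f_A·δ_A + f_B·δ_B
δ_mix = 0.28 × (-53.3) + 0.72 × (-15.6)
δ_mix = -14.92 + -11.23 = -26.16‰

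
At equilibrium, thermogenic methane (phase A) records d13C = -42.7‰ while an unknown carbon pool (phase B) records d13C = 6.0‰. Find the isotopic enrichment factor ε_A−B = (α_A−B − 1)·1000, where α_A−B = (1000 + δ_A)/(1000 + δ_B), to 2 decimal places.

-48.41‰

α_A−B = (1000 + -42.7) / (1000 + 6.0) = 957.3 / 1006.0 = 0.951590
ε_A−B = (0.951590 − 1) × 1000 = -48.410‰
(The approximation ε ≈ δ_A − δ_B would give -48.7‰.)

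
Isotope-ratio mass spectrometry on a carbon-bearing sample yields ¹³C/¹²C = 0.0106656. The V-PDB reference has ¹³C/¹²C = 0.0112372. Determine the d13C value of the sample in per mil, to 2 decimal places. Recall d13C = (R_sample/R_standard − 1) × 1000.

d13C = (R_sample / R_standard − 1) × 1000
R_sample / R_standard = 0.0106656 / 0.0112372 = 0.949133
d13C = (0.949133 − 1) × 1000 = -50.867 per mil

-50.87 per mil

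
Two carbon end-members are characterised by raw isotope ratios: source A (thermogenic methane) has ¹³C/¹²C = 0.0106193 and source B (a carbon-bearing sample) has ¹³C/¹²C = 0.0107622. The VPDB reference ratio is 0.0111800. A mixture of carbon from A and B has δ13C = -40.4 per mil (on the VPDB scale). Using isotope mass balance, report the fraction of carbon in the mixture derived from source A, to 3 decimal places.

0.237

δ_A = (0.0106193/0.0111800 − 1)×1000 = (0.949848 − 1)×1000 = -50.152 per mil
δ_B = (0.0107622/0.0111800 − 1)×1000 = (0.962630 − 1)×1000 = -37.370 per mil
f_A = (δ_mix − δ_B)/(δ_A − δ_B) = (-40.4 − (-37.370))/(-50.152 − (-37.370))
f_A = -3.030 / -12.782 = 0.2370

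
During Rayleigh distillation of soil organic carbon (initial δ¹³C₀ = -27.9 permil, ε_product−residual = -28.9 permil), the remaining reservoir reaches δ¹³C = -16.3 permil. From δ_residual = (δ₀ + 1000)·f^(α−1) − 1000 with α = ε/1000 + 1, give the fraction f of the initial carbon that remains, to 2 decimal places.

0.66

α − 1 = ε/1000 = -0.0289
(δ_res + 1000)/(δ₀ + 1000) = (-16.3 + 1000)/(-27.9 + 1000) = 983.7/972.1 = 1.011933
f = 1.011933^(1/-0.0289) = exp(ln(1.011933)/-0.0289) = exp(0.01186/-0.0289)
f = exp(-0.4105) = 0.6633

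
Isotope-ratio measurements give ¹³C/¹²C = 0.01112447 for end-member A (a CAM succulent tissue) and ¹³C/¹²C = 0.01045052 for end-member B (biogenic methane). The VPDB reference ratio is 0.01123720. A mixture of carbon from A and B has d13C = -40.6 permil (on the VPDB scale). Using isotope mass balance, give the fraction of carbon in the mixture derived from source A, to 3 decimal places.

δ_A = (0.01112447/0.01123720 − 1)×1000 = (0.989968 − 1)×1000 = -10.032 permil
δ_B = (0.01045052/0.01123720 − 1)×1000 = (0.929993 − 1)×1000 = -70.007 permil
f_A = (δ_mix − δ_B)/(δ_A − δ_B) = (-40.6 − (-70.007))/(-10.032 − (-70.007))
f_A = 29.407 / 59.975 = 0.4903

0.490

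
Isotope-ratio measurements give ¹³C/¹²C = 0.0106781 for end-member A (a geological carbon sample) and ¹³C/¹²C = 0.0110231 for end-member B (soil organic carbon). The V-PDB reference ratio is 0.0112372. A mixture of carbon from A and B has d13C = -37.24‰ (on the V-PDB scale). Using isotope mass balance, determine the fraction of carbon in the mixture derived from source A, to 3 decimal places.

δ_A = (0.0106781/0.0112372 − 1)×1000 = (0.950246 − 1)×1000 = -49.754‰
δ_B = (0.0110231/0.0112372 − 1)×1000 = (0.980947 − 1)×1000 = -19.053‰
f_A = (δ_mix − δ_B)/(δ_A − δ_B) = (-37.24 − (-19.053))/(-49.754 − (-19.053))
f_A = -18.187 / -30.702 = 0.5924

0.592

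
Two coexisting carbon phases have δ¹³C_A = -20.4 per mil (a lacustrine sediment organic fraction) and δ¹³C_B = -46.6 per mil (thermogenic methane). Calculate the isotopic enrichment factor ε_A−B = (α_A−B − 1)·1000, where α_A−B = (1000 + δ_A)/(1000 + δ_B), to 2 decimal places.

α_A−B = (1000 + -20.4) / (1000 + -46.6) = 979.6 / 953.4 = 1.027481
ε_A−B = (1.027481 − 1) × 1000 = 27.481 per mil
(The approximation ε ≈ δ_A − δ_B would give 26.2 per mil.)

27.48 per mil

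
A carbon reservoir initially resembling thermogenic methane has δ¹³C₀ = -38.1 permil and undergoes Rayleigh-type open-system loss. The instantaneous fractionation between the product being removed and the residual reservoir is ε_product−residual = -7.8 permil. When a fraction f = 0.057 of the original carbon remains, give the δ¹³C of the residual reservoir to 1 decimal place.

Rayleigh residual: δ_res = (δ₀ + 1000)·f^(α−1) − 1000
α = ε/1000 + 1 = 0.99220, so α − 1 = -0.00780
f^(α−1) = 0.057^(-0.00780) = 1.022596
δ_res = (-38.1 + 1000) × 1.022596 − 1000 = 983.635 − 1000 = -16.36 permil

-16.4 permil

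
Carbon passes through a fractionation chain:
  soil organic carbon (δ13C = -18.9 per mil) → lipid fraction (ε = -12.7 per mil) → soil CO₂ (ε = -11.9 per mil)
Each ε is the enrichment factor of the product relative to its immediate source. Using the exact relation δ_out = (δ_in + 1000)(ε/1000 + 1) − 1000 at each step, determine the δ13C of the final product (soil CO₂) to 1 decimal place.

-42.9 per mil

step 1: δ = (-18.90 + 1000)·(-12.7/1000 + 1) − 1000 = -31.36 per mil
step 2: δ = (-31.36 + 1000)·(-11.9/1000 + 1) − 1000 = -42.89 per mil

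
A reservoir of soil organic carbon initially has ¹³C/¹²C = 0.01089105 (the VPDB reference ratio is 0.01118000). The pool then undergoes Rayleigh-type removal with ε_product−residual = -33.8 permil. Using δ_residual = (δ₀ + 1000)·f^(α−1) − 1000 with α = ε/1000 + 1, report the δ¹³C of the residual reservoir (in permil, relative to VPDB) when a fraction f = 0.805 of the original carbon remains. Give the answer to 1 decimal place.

δ₀ = (0.01089105/0.01118000 − 1)×1000 = (0.974155 − 1)×1000 = -25.845 permil
α − 1 = ε/1000 = -0.0338
f^(α−1) = 0.805^(-0.0338) = 1.007359
δ_res = (-25.845 + 1000) × 1.007359 − 1000 = 981.323 − 1000 = -18.68 permil

-18.7 permil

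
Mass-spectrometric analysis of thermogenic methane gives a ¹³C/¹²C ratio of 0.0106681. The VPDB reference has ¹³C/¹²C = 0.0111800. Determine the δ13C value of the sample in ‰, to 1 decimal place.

δ13C = (R_sample / R_standard − 1) × 1000
R_sample / R_standard = 0.0106681 / 0.0111800 = 0.954213
δ13C = (0.954213 − 1) × 1000 = -45.79‰

-45.8‰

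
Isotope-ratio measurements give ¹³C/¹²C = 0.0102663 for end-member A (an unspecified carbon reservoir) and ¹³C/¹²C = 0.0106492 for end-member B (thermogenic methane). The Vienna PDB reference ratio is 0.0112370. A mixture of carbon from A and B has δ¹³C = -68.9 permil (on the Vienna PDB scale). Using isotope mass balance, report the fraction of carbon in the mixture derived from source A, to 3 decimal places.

0.487

δ_A = (0.0102663/0.0112370 − 1)×1000 = (0.913616 − 1)×1000 = -86.384 permil
δ_B = (0.0106492/0.0112370 − 1)×1000 = (0.947691 − 1)×1000 = -52.309 permil
f_A = (δ_mix − δ_B)/(δ_A − δ_B) = (-68.9 − (-52.309))/(-86.384 − (-52.309))
f_A = -16.591 / -34.075 = 0.4869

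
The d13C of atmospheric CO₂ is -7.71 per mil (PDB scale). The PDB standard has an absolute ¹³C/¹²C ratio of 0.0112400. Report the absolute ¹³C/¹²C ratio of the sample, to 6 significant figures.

R_sample = R_standard × (d13C/1000 + 1)
R_sample = 0.0112400 × (-7.71/1000 + 1) = 0.0112400 × 0.992290
R_sample = 0.0111533

0.0111533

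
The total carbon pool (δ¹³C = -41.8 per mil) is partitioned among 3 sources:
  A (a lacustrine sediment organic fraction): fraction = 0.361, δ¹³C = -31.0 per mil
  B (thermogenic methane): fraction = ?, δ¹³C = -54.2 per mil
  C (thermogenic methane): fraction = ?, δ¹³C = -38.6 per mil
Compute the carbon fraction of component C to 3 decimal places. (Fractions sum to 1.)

Let f_C and f_B be the unknown fractions; fractions sum to 1 so f_C + f_B = 0.639.
Mass balance: Σ fᵢ·δᵢ = δ_bulk ⇒ f_C·(-38.6) + f_B·(-54.2) = -41.8 − (-11.191) = -30.609
Substitute f_B = 0.639 − f_C:
f_C·(-38.6 − -54.2) = -30.609 − 0.639×(-54.2) = 4.025
f_C = 4.025 / 15.6 = 0.2580

0.258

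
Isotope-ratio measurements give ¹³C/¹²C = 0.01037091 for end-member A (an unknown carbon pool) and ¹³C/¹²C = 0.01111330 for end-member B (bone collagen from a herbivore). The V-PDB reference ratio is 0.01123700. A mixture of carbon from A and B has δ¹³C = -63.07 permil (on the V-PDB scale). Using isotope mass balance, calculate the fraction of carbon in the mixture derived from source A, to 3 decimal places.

δ_A = (0.01037091/0.01123700 − 1)×1000 = (0.922925 − 1)×1000 = -77.075 permil
δ_B = (0.01111330/0.01123700 − 1)×1000 = (0.988992 − 1)×1000 = -11.008 permil
f_A = (δ_mix − δ_B)/(δ_A − δ_B) = (-63.07 − (-11.008))/(-77.075 − (-11.008))
f_A = -52.062 / -66.067 = 0.7880

0.788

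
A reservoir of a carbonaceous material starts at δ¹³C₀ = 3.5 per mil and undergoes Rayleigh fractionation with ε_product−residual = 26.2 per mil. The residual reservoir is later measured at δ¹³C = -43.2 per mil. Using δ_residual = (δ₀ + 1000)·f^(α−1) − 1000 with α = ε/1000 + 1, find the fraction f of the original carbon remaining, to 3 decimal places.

0.162

α − 1 = ε/1000 = 0.0262
(δ_res + 1000)/(δ₀ + 1000) = (-43.2 + 1000)/(3.5 + 1000) = 956.8/1003.5 = 0.953463
f = 0.953463^(1/0.0262) = exp(ln(0.953463)/0.0262) = exp(-0.04765/0.0262)
f = exp(-1.8189) = 0.1622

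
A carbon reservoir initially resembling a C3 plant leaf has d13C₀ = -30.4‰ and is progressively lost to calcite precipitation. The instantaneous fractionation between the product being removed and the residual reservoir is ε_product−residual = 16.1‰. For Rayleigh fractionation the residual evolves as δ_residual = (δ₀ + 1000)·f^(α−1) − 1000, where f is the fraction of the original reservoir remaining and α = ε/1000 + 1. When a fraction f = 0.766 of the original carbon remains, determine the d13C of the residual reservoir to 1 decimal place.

Rayleigh residual: δ_res = (δ₀ + 1000)·f^(α−1) − 1000
α = ε/1000 + 1 = 1.01610, so α − 1 = 0.01610
f^(α−1) = 0.766^(0.01610) = 0.995717
δ_res = (-30.4 + 1000) × 0.995717 − 1000 = 965.448 − 1000 = -34.55‰

-34.6‰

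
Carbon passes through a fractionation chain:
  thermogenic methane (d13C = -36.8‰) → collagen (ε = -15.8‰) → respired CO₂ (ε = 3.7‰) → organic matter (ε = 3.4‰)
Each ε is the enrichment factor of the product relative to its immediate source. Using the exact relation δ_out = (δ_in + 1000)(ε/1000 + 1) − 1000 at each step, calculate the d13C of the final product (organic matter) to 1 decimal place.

-45.3‰

step 1: δ = (-36.80 + 1000)·(-15.8/1000 + 1) − 1000 = -52.02‰
step 2: δ = (-52.02 + 1000)·(3.7/1000 + 1) − 1000 = -48.51‰
step 3: δ = (-48.51 + 1000)·(3.4/1000 + 1) − 1000 = -45.28‰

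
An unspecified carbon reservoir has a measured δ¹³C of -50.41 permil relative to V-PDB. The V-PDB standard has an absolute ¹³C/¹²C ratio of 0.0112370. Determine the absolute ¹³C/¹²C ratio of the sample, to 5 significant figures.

0.010671

R_sample = R_standard × (δ¹³C/1000 + 1)
R_sample = 0.0112370 × (-50.41/1000 + 1) = 0.0112370 × 0.949590
R_sample = 0.0106705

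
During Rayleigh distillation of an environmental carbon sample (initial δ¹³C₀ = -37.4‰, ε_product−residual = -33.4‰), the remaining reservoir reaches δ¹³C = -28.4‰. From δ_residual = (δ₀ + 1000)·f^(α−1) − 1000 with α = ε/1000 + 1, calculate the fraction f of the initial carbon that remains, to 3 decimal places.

0.757

α − 1 = ε/1000 = -0.0334
(δ_res + 1000)/(δ₀ + 1000) = (-28.4 + 1000)/(-37.4 + 1000) = 971.6/962.6 = 1.009350
f = 1.009350^(1/-0.0334) = exp(ln(1.009350)/-0.0334) = exp(0.00931/-0.0334)
f = exp(-0.2786) = 0.7568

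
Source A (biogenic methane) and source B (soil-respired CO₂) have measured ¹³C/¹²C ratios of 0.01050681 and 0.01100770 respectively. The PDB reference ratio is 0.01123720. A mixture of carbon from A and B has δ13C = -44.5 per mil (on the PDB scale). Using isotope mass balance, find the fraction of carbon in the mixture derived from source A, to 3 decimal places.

0.540

δ_A = (0.01050681/0.01123720 − 1)×1000 = (0.935002 − 1)×1000 = -64.998 per mil
δ_B = (0.01100770/0.01123720 − 1)×1000 = (0.979577 − 1)×1000 = -20.423 per mil
f_A = (δ_mix − δ_B)/(δ_A − δ_B) = (-44.5 − (-20.423))/(-64.998 − (-20.423))
f_A = -24.077 / -44.574 = 0.5401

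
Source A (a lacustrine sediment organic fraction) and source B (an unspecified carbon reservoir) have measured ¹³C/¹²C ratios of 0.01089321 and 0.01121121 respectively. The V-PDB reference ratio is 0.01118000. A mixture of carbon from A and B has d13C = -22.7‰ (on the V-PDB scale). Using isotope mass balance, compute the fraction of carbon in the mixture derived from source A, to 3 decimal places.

δ_A = (0.01089321/0.01118000 − 1)×1000 = (0.974348 − 1)×1000 = -25.652‰
δ_B = (0.01121121/0.01118000 − 1)×1000 = (1.002792 − 1)×1000 = 2.792‰
f_A = (δ_mix − δ_B)/(δ_A − δ_B) = (-22.7 − (2.792))/(-25.652 − (2.792))
f_A = -25.492 / -28.444 = 0.8962

0.896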